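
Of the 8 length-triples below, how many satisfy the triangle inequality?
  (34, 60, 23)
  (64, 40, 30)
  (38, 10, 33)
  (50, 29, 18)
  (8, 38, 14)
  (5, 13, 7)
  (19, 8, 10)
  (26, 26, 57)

2

(23,34,60): 23+34 ≤ 60 → not valid
(30,40,64): 30+40 > 64 → valid
(10,33,38): 10+33 > 38 → valid
(18,29,50): 18+29 ≤ 50 → not valid
(8,14,38): 8+14 ≤ 38 → not valid
(5,7,13): 5+7 ≤ 13 → not valid
(8,10,19): 8+10 ≤ 19 → not valid
(26,26,57): 26+26 ≤ 57 → not valid
2 of the 8 triples form a triangle.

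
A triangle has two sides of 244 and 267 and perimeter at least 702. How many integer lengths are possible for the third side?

Triangle inequality: 23 < x < 511. Perimeter ≥ 702 gives x ≥ 702 − 244 − 267 = 191.
So 191 ≤ x < 511; integers 191 through 510: 320 values.

320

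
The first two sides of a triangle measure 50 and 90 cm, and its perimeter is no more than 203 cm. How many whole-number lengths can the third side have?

23

Triangle inequality: 40 < x < 140. Perimeter ≤ 203 gives x ≤ 203 − 50 − 90 = 63.
So 40 < x ≤ 63; integers 41 through 63: 23 values.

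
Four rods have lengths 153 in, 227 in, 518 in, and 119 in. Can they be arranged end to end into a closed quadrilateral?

No

For a quadrilateral, each side must be shorter than the sum of the others.
Here the longest side is 518, but the remaining 3 sides sum to only 499.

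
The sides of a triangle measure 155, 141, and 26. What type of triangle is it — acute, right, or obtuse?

Compare the square of the longest side to the sum of squares of the other two: 26² + 141² = 20557 < 24025 = 155².

obtuse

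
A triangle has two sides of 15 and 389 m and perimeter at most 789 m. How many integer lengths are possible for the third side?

Triangle inequality: 374 < x < 404. Perimeter ≤ 789 gives x ≤ 789 − 15 − 389 = 385.
So 374 < x ≤ 385; integers 375 through 385: 11 values.

11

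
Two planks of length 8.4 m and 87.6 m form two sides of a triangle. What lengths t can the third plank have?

79.2 < t < 96.0

By the triangle inequality, t must be less than 8.4 + 87.6 = 96.0 and greater than |8.4 − 87.6| = 79.2.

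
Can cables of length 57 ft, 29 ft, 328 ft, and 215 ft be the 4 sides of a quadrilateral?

No

For a quadrilateral, each side must be shorter than the sum of the others.
Here the longest side is 328, but the remaining 3 sides sum to only 301.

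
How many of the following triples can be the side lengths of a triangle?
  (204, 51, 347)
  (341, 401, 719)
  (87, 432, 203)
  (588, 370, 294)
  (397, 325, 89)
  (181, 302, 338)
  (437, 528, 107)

(51,204,347): 51+204 ≤ 347 → not valid
(341,401,719): 341+401 > 719 → valid
(87,203,432): 87+203 ≤ 432 → not valid
(294,370,588): 294+370 > 588 → valid
(89,325,397): 89+325 > 397 → valid
(181,302,338): 181+302 > 338 → valid
(107,437,528): 107+437 > 528 → valid
5 of the 7 triples form a triangle.

5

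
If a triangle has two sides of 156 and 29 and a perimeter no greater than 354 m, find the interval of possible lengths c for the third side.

127 < c ≤ 169

Triangle inequality alone gives 127 < c < 185.
The perimeter condition gives c ≤ 354 − 156 − 29 = 169.
Intersecting the two: 127 < c ≤ 169.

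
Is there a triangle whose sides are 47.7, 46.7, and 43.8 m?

Yes

The longest side is 47.7, and the other two sum to 90.5.
Since 90.5 > 47.7, the triangle inequality holds.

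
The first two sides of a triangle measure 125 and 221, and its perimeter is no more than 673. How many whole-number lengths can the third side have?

Triangle inequality: 96 < x < 346. Perimeter ≤ 673 gives x ≤ 673 − 125 − 221 = 327.
So 96 < x ≤ 327; integers 97 through 327: 231 values.

231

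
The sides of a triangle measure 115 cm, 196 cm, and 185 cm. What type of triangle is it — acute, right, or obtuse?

acute

Compare the square of the longest side to the sum of squares of the other two: 115² + 185² = 47450 > 38416 = 196².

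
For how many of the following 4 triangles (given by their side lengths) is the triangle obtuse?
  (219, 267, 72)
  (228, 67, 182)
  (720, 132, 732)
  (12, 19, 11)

(219,267,72): 72²+219² = 53145 < 71289 = 267² → obtuse
(228,67,182): 67²+182² = 37613 < 51984 = 228² → obtuse
(720,132,732): 132²+720² = 535824 = 732² → right
(12,19,11): 11²+12² = 265 < 361 = 19² → obtuse
3 of the 4 are obtuse.

3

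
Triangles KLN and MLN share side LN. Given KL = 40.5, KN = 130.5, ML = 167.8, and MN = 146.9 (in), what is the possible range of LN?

From triangle KLN: |40.5 − 130.5| < LN < 40.5 + 130.5, i.e. 90.0 < LN < 171.0.
From triangle MLN: 20.9 < LN < 314.7.
Both must hold, so LN lies in the intersection.

90.0 < LN < 171.0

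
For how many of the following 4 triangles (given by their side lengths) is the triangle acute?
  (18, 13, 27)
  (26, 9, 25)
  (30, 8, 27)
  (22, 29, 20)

(18,13,27): 13²+18² = 493 < 729 = 27² → obtuse
(26,9,25): 9²+25² = 706 > 676 = 26² → acute
(30,8,27): 8²+27² = 793 < 900 = 30² → obtuse
(22,29,20): 20²+22² = 884 > 841 = 29² → acute
2 of the 4 are acute.

2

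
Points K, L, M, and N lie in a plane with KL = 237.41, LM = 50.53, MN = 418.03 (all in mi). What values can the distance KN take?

130.09 ≤ KN ≤ 705.97 mi

The maximum is all hops collinear in one direction: 237.41 + 50.53 + 418.03 = 705.97.
The longest hop is 418.03; the others sum to 287.94. Folding the others back against it leaves at least 418.03 − 287.94 = 130.09.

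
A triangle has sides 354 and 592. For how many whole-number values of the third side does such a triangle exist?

707

The third side lies in the open interval (238, 946).
Integers from 239 to 945 inclusive: 945 − 239 + 1 = 707.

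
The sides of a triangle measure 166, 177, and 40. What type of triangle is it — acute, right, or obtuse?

obtuse

Compare the square of the longest side to the sum of squares of the other two: 40² + 166² = 29156 < 31329 = 177².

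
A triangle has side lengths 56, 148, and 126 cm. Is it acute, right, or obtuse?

obtuse

Compare the square of the longest side to the sum of squares of the other two: 56² + 126² = 19012 < 21904 = 148².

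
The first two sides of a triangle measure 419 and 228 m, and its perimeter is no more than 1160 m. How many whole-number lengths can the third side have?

322

Triangle inequality: 191 < x < 647. Perimeter ≤ 1160 gives x ≤ 1160 − 419 − 228 = 513.
So 191 < x ≤ 513; integers 192 through 513: 322 values.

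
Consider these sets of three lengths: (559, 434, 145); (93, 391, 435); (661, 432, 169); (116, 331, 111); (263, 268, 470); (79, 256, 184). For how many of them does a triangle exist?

4

(145,434,559): 145+434 > 559 → valid
(93,391,435): 93+391 > 435 → valid
(169,432,661): 169+432 ≤ 661 → not valid
(111,116,331): 111+116 ≤ 331 → not valid
(263,268,470): 263+268 > 470 → valid
(79,184,256): 79+184 > 256 → valid
4 of the 6 triples form a triangle.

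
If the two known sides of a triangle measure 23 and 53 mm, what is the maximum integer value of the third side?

75

The third side must be strictly less than 23 + 53 = 76.
The largest integer below 76 is 75.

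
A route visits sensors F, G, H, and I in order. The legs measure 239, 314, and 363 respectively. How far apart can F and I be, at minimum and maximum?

0 ≤ FI ≤ 916

The maximum is all hops collinear in one direction: 239 + 314 + 363 = 916.
The longest hop is 363; the others sum to 553. Since 363 ≤ 553, the path can fold back on itself completely, so the minimum distance is 0.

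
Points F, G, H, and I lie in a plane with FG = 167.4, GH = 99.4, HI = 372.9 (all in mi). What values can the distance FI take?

106.1 ≤ FI ≤ 639.7 mi

The maximum is all hops collinear in one direction: 167.4 + 99.4 + 372.9 = 639.7.
The longest hop is 372.9; the others sum to 266.8. Folding the others back against it leaves at least 372.9 − 266.8 = 106.1.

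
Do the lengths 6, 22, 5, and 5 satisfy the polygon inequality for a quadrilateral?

No

For a quadrilateral, each side must be shorter than the sum of the others.
Here the longest side is 22, but the remaining 3 sides sum to only 16.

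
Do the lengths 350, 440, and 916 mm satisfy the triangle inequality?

The longest side is 916, but the other two sum to only 790.
790 < 916, so the triangle inequality fails.

No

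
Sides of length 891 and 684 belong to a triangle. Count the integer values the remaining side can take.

The third side lies in the open interval (207, 1575).
Integers from 208 to 1574 inclusive: 1574 − 208 + 1 = 1367.

1367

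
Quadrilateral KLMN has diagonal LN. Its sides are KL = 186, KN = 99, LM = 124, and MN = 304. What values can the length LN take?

From triangle KLN: |186 − 99| < LN < 186 + 99, i.e. 87 < LN < 285.
From triangle MLN: 180 < LN < 428.
Both must hold, so LN lies in the intersection.

180 < LN < 285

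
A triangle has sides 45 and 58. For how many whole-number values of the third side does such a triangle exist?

89

The third side lies in the open interval (13, 103).
Integers from 14 to 102 inclusive: 102 − 14 + 1 = 89.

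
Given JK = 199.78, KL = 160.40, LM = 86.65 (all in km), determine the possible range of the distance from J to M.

0 ≤ JM ≤ 446.83 km

The maximum is all hops collinear in one direction: 199.78 + 160.40 + 86.65 = 446.83.
The longest hop is 199.78; the others sum to 247.05. Since 199.78 ≤ 247.05, the path can fold back on itself completely, so the minimum distance is 0.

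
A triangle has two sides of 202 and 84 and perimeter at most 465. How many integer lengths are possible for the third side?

61

Triangle inequality: 118 < x < 286. Perimeter ≤ 465 gives x ≤ 465 − 202 − 84 = 179.
So 118 < x ≤ 179; integers 119 through 179: 61 values.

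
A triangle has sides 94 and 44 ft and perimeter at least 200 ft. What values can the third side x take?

62 ≤ x < 138 ft

Triangle inequality alone gives 50 < x < 138.
The perimeter condition gives x ≥ 200 − 94 − 44 = 62.
Intersecting the two: 62 ≤ x < 138.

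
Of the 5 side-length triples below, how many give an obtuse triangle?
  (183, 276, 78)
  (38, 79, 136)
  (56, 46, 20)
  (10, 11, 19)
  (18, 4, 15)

3

(183,276,78): 78+183 ≤ 276, not a triangle
(38,79,136): 38+79 ≤ 136, not a triangle
(56,46,20): 20²+46² = 2516 < 3136 = 56² → obtuse
(10,11,19): 10²+11² = 221 < 361 = 19² → obtuse
(18,4,15): 4²+15² = 241 < 324 = 18² → obtuse
3 of the 5 are obtuse.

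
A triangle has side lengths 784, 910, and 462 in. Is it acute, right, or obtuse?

Compare the square of the longest side to the sum of squares of the other two: 462² + 784² = 828100 = 910².

right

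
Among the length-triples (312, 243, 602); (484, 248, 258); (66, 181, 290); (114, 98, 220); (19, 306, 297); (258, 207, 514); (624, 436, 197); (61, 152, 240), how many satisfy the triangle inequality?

3

(243,312,602): 243+312 ≤ 602 → not valid
(248,258,484): 248+258 > 484 → valid
(66,181,290): 66+181 ≤ 290 → not valid
(98,114,220): 98+114 ≤ 220 → not valid
(19,297,306): 19+297 > 306 → valid
(207,258,514): 207+258 ≤ 514 → not valid
(197,436,624): 197+436 > 624 → valid
(61,152,240): 61+152 ≤ 240 → not valid
3 of the 8 triples form a triangle.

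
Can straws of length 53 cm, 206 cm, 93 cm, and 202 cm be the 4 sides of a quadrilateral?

A quadrilateral exists iff every side is shorter than the sum of the others — equivalently, the longest side is less than the sum of the rest.
Longest side 206 < 348 (sum of the remaining 3), so yes.

Yes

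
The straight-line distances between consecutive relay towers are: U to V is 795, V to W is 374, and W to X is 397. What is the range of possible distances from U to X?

24 ≤ UX ≤ 1566

The maximum is all hops collinear in one direction: 795 + 374 + 397 = 1566.
The longest hop is 795; the others sum to 771. Folding the others back against it leaves at least 795 − 771 = 24.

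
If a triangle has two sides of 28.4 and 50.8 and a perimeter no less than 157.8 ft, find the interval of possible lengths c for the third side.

Triangle inequality alone gives 22.4 < c < 79.2.
The perimeter condition gives c ≥ 157.8 − 28.4 − 50.8 = 78.6.
Intersecting the two: 78.6 ≤ c < 79.2.

78.6 ≤ c < 79.2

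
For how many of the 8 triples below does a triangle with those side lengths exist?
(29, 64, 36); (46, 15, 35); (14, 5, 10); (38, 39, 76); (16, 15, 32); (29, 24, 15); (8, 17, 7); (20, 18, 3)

(29,36,64): 29+36 > 64 → valid
(15,35,46): 15+35 > 46 → valid
(5,10,14): 5+10 > 14 → valid
(38,39,76): 38+39 > 76 → valid
(15,16,32): 15+16 ≤ 32 → not valid
(15,24,29): 15+24 > 29 → valid
(7,8,17): 7+8 ≤ 17 → not valid
(3,18,20): 3+18 > 20 → valid
6 of the 8 triples form a triangle.

6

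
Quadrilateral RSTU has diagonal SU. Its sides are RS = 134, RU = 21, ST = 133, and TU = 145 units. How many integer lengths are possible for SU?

41

From triangle RSU: 113 < SU < 155.
From triangle TSU: 12 < SU < 278.
Intersection: 113 < SU < 155, so integers 114 through 154: 41 values.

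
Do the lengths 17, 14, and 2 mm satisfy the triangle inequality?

The longest side is 17, but the other two sum to only 16.
16 < 17, so the triangle inequality fails.

No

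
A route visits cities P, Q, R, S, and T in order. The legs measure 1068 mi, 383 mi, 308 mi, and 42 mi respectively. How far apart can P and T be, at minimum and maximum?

335 ≤ PT ≤ 1801 mi

The maximum is all hops collinear in one direction: 1068 + 383 + 308 + 42 = 1801.
The longest hop is 1068; the others sum to 733. Folding the others back against it leaves at least 1068 − 733 = 335.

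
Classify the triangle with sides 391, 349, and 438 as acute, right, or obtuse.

acute

Compare the square of the longest side to the sum of squares of the other two: 349² + 391² = 274682 > 191844 = 438².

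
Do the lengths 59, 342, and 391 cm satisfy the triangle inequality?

Yes

The longest side is 391, and the other two sum to 401.
Since 401 > 391, the triangle inequality holds.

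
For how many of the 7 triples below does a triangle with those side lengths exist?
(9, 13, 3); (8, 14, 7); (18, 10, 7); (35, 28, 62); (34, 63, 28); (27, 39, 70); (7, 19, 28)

2

(3,9,13): 3+9 ≤ 13 → not valid
(7,8,14): 7+8 > 14 → valid
(7,10,18): 7+10 ≤ 18 → not valid
(28,35,62): 28+35 > 62 → valid
(28,34,63): 28+34 ≤ 63 → not valid
(27,39,70): 27+39 ≤ 70 → not valid
(7,19,28): 7+19 ≤ 28 → not valid
2 of the 7 triples form a triangle.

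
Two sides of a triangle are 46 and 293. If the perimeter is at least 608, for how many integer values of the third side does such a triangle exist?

Triangle inequality: 247 < x < 339. Perimeter ≥ 608 gives x ≥ 608 − 46 − 293 = 269.
So 269 ≤ x < 339; integers 269 through 338: 70 values.

70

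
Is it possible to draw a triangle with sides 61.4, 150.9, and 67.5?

No

The longest side is 150.9, but the other two sum to only 128.9.
128.9 < 150.9, so the triangle inequality fails.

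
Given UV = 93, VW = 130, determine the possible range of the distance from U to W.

By the triangle inequality, |93 − 130| ≤ UW ≤ 93 + 130.

37 ≤ UW ≤ 223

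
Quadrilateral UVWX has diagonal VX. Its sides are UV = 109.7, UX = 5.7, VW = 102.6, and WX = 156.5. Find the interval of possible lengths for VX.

104.0 < VX < 115.4

From triangle UVX: |109.7 − 5.7| < VX < 109.7 + 5.7, i.e. 104.0 < VX < 115.4.
From triangle WVX: 53.9 < VX < 259.1.
Both must hold, so VX lies in the intersection.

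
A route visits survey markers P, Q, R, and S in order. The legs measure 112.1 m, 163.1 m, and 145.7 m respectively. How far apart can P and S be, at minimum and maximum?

0 ≤ PS ≤ 420.9 m

The maximum is all hops collinear in one direction: 112.1 + 163.1 + 145.7 = 420.9.
The longest hop is 163.1; the others sum to 257.8. Since 163.1 ≤ 257.8, the path can fold back on itself completely, so the minimum distance is 0.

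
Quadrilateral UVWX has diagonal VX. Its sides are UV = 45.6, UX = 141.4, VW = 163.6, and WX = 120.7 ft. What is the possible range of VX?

95.8 < VX < 187.0

From triangle UVX: |45.6 − 141.4| < VX < 45.6 + 141.4, i.e. 95.8 < VX < 187.0.
From triangle WVX: 42.9 < VX < 284.3.
Both must hold, so VX lies in the intersection.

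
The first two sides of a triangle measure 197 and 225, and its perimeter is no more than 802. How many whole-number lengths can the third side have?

Triangle inequality: 28 < x < 422. Perimeter ≤ 802 gives x ≤ 802 − 197 − 225 = 380.
So 28 < x ≤ 380; integers 29 through 380: 352 values.

352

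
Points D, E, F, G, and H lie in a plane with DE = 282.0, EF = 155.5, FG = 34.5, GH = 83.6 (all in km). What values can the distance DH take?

8.4 ≤ DH ≤ 555.6 km

The maximum is all hops collinear in one direction: 282.0 + 155.5 + 34.5 + 83.6 = 555.6.
The longest hop is 282.0; the others sum to 273.6. Folding the others back against it leaves at least 282.0 − 273.6 = 8.4.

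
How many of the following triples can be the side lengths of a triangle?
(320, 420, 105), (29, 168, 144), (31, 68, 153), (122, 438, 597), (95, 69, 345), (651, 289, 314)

2

(105,320,420): 105+320 > 420 → valid
(29,144,168): 29+144 > 168 → valid
(31,68,153): 31+68 ≤ 153 → not valid
(122,438,597): 122+438 ≤ 597 → not valid
(69,95,345): 69+95 ≤ 345 → not valid
(289,314,651): 289+314 ≤ 651 → not valid
2 of the 6 triples form a triangle.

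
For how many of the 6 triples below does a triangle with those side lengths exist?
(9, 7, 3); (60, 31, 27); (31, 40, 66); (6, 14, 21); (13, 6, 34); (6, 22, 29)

(3,7,9): 3+7 > 9 → valid
(27,31,60): 27+31 ≤ 60 → not valid
(31,40,66): 31+40 > 66 → valid
(6,14,21): 6+14 ≤ 21 → not valid
(6,13,34): 6+13 ≤ 34 → not valid
(6,22,29): 6+22 ≤ 29 → not valid
2 of the 6 triples form a triangle.

2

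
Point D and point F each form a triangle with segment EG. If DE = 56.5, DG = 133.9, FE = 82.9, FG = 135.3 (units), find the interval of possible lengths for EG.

77.4 < EG < 190.4

From triangle DEG: |56.5 − 133.9| < EG < 56.5 + 133.9, i.e. 77.4 < EG < 190.4.
From triangle FEG: 52.4 < EG < 218.2.
Both must hold, so EG lies in the intersection.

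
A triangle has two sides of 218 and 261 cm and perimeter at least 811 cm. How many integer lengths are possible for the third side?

Triangle inequality: 43 < x < 479. Perimeter ≥ 811 gives x ≥ 811 − 218 − 261 = 332.
So 332 ≤ x < 479; integers 332 through 478: 147 values.

147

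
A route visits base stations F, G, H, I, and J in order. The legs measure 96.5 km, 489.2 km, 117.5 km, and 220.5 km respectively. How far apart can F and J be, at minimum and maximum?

54.7 ≤ FJ ≤ 923.7 km

The maximum is all hops collinear in one direction: 96.5 + 489.2 + 117.5 + 220.5 = 923.7.
The longest hop is 489.2; the others sum to 434.5. Folding the others back against it leaves at least 489.2 − 434.5 = 54.7.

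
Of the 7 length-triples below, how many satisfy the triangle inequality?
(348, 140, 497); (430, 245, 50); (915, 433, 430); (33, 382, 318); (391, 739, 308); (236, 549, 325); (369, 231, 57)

(140,348,497): 140+348 ≤ 497 → not valid
(50,245,430): 50+245 ≤ 430 → not valid
(430,433,915): 430+433 ≤ 915 → not valid
(33,318,382): 33+318 ≤ 382 → not valid
(308,391,739): 308+391 ≤ 739 → not valid
(236,325,549): 236+325 > 549 → valid
(57,231,369): 57+231 ≤ 369 → not valid
1 of the 7 triples forms a triangle.

1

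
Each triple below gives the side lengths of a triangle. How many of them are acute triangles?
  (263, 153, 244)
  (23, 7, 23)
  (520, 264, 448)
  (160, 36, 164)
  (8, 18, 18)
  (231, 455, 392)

3

(263,153,244): 153²+244² = 82945 > 69169 = 263² → acute
(23,7,23): 7²+23² = 578 > 529 = 23² → acute
(520,264,448): 264²+448² = 270400 = 520² → right
(160,36,164): 36²+160² = 26896 = 164² → right
(8,18,18): 8²+18² = 388 > 324 = 18² → acute
(231,455,392): 231²+392² = 207025 = 455² → right
3 of the 6 are acute.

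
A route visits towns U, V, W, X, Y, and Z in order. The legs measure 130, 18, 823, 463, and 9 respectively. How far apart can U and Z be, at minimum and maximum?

203 ≤ UZ ≤ 1443

The maximum is all hops collinear in one direction: 130 + 18 + 823 + 463 + 9 = 1443.
The longest hop is 823; the others sum to 620. Folding the others back against it leaves at least 823 − 620 = 203.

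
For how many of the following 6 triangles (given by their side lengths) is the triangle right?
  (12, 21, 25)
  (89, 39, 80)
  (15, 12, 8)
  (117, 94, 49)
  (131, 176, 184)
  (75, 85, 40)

(12,21,25): 12²+21² = 585 < 625 = 25² → obtuse
(89,39,80): 39²+80² = 7921 = 89² → right
(15,12,8): 8²+12² = 208 < 225 = 15² → obtuse
(117,94,49): 49²+94² = 11237 < 13689 = 117² → obtuse
(131,176,184): 131²+176² = 48137 > 33856 = 184² → acute
(75,85,40): 40²+75² = 7225 = 85² → right
2 of the 6 are right.

2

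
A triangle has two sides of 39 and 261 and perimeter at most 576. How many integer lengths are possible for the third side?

Triangle inequality: 222 < x < 300. Perimeter ≤ 576 gives x ≤ 576 − 39 − 261 = 276.
So 222 < x ≤ 276; integers 223 through 276: 54 values.

54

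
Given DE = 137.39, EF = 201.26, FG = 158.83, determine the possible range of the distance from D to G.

0 ≤ DG ≤ 497.48

The maximum is all hops collinear in one direction: 137.39 + 201.26 + 158.83 = 497.48.
The longest hop is 201.26; the others sum to 296.22. Since 201.26 ≤ 296.22, the path can fold back on itself completely, so the minimum distance is 0.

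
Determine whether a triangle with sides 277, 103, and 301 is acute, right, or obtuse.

obtuse

Compare the square of the longest side to the sum of squares of the other two: 103² + 277² = 87338 < 90601 = 301².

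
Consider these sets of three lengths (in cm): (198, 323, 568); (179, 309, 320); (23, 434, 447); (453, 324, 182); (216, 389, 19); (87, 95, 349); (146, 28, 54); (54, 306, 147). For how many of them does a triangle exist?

(198,323,568): 198+323 ≤ 568 → not valid
(179,309,320): 179+309 > 320 → valid
(23,434,447): 23+434 > 447 → valid
(182,324,453): 182+324 > 453 → valid
(19,216,389): 19+216 ≤ 389 → not valid
(87,95,349): 87+95 ≤ 349 → not valid
(28,54,146): 28+54 ≤ 146 → not valid
(54,147,306): 54+147 ≤ 306 → not valid
3 of the 8 triples form a triangle.

3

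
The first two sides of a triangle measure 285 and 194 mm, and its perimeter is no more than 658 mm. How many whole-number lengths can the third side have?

88

Triangle inequality: 91 < x < 479. Perimeter ≤ 658 gives x ≤ 658 − 285 − 194 = 179.
So 91 < x ≤ 179; integers 92 through 179: 88 values.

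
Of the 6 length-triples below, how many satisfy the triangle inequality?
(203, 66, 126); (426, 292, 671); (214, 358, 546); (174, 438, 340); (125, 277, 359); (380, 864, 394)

(66,126,203): 66+126 ≤ 203 → not valid
(292,426,671): 292+426 > 671 → valid
(214,358,546): 214+358 > 546 → valid
(174,340,438): 174+340 > 438 → valid
(125,277,359): 125+277 > 359 → valid
(380,394,864): 380+394 ≤ 864 → not valid
4 of the 6 triples form a triangle.

4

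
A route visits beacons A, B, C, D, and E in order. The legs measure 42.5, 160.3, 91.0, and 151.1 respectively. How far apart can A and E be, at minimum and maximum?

0 ≤ AE ≤ 444.9

The maximum is all hops collinear in one direction: 42.5 + 160.3 + 91.0 + 151.1 = 444.9.
The longest hop is 160.3; the others sum to 284.6. Since 160.3 ≤ 284.6, the path can fold back on itself completely, so the minimum distance is 0.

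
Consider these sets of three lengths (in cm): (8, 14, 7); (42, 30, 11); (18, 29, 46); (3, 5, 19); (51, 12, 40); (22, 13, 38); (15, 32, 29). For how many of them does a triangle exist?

(7,8,14): 7+8 > 14 → valid
(11,30,42): 11+30 ≤ 42 → not valid
(18,29,46): 18+29 > 46 → valid
(3,5,19): 3+5 ≤ 19 → not valid
(12,40,51): 12+40 > 51 → valid
(13,22,38): 13+22 ≤ 38 → not valid
(15,29,32): 15+29 > 32 → valid
4 of the 7 triples form a triangle.

4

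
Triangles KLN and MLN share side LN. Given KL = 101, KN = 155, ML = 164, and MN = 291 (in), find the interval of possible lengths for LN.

From triangle KLN: |101 − 155| < LN < 101 + 155, i.e. 54 < LN < 256.
From triangle MLN: 127 < LN < 455.
Both must hold, so LN lies in the intersection.

127 < LN < 256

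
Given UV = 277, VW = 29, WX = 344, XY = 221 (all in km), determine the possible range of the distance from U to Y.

0 ≤ UY ≤ 871 km

The maximum is all hops collinear in one direction: 277 + 29 + 344 + 221 = 871.
The longest hop is 344; the others sum to 527. Since 344 ≤ 527, the path can fold back on itself completely, so the minimum distance is 0.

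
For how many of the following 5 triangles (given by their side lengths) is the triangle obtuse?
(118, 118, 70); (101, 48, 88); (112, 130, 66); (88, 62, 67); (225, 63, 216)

1

(118,118,70): 70²+118² = 18824 > 13924 = 118² → acute
(101,48,88): 48²+88² = 10048 < 10201 = 101² → obtuse
(112,130,66): 66²+112² = 16900 = 130² → right
(88,62,67): 62²+67² = 8333 > 7744 = 88² → acute
(225,63,216): 63²+216² = 50625 = 225² → right
1 of the 5 is obtuse.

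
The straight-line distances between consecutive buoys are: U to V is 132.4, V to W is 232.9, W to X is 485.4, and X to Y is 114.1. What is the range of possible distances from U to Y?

6.0 ≤ UY ≤ 964.8

The maximum is all hops collinear in one direction: 132.4 + 232.9 + 485.4 + 114.1 = 964.8.
The longest hop is 485.4; the others sum to 479.4. Folding the others back against it leaves at least 485.4 − 479.4 = 6.0.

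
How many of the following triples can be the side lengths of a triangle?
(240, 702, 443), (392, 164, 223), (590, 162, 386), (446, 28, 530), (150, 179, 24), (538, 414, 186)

(240,443,702): 240+443 ≤ 702 → not valid
(164,223,392): 164+223 ≤ 392 → not valid
(162,386,590): 162+386 ≤ 590 → not valid
(28,446,530): 28+446 ≤ 530 → not valid
(24,150,179): 24+150 ≤ 179 → not valid
(186,414,538): 186+414 > 538 → valid
1 of the 6 triples forms a triangle.

1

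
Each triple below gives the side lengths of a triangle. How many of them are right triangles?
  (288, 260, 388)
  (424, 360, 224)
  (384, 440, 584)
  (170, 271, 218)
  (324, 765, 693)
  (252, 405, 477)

5

(288,260,388): 260²+288² = 150544 = 388² → right
(424,360,224): 224²+360² = 179776 = 424² → right
(384,440,584): 384²+440² = 341056 = 584² → right
(170,271,218): 170²+218² = 76424 > 73441 = 271² → acute
(324,765,693): 324²+693² = 585225 = 765² → right
(252,405,477): 252²+405² = 227529 = 477² → right
5 of the 6 are right.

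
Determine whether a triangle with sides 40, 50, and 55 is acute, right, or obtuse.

Compare the square of the longest side to the sum of squares of the other two: 40² + 50² = 4100 > 3025 = 55².

acute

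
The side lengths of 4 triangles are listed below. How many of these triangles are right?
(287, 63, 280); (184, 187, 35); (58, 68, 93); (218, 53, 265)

1

(287,63,280): 63²+280² = 82369 = 287² → right
(184,187,35): 35²+184² = 35081 > 34969 = 187² → acute
(58,68,93): 58²+68² = 7988 < 8649 = 93² → obtuse
(218,53,265): 53²+218² = 50333 < 70225 = 265² → obtuse
1 of the 4 is right.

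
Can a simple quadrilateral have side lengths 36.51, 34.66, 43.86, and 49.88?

Yes

A quadrilateral exists iff every side is shorter than the sum of the others — equivalently, the longest side is less than the sum of the rest.
Longest side 49.88 < 115.03 (sum of the remaining 3), so yes.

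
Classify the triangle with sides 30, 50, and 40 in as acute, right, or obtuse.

Compare the square of the longest side to the sum of squares of the other two: 30² + 40² = 2500 = 50².

right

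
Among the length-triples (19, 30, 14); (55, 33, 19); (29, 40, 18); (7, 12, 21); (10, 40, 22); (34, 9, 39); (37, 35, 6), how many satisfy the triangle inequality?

(14,19,30): 14+19 > 30 → valid
(19,33,55): 19+33 ≤ 55 → not valid
(18,29,40): 18+29 > 40 → valid
(7,12,21): 7+12 ≤ 21 → not valid
(10,22,40): 10+22 ≤ 40 → not valid
(9,34,39): 9+34 > 39 → valid
(6,35,37): 6+35 > 37 → valid
4 of the 7 triples form a triangle.

4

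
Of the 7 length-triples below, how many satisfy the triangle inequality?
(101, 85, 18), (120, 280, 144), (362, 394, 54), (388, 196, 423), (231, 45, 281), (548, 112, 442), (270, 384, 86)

(18,85,101): 18+85 > 101 → valid
(120,144,280): 120+144 ≤ 280 → not valid
(54,362,394): 54+362 > 394 → valid
(196,388,423): 196+388 > 423 → valid
(45,231,281): 45+231 ≤ 281 → not valid
(112,442,548): 112+442 > 548 → valid
(86,270,384): 86+270 ≤ 384 → not valid
4 of the 7 triples form a triangle.

4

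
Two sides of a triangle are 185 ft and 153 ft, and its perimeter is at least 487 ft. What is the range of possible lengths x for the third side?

149 ≤ x < 338 ft

Triangle inequality alone gives 32 < x < 338.
The perimeter condition gives x ≥ 487 − 185 − 153 = 149.
Intersecting the two: 149 ≤ x < 338.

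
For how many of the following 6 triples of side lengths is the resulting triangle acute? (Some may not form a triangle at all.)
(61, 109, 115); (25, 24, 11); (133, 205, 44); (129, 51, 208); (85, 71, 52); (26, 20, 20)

(61,109,115): 61²+109² = 15602 > 13225 = 115² → acute
(25,24,11): 11²+24² = 697 > 625 = 25² → acute
(133,205,44): 44+133 ≤ 205, not a triangle
(129,51,208): 51+129 ≤ 208, not a triangle
(85,71,52): 52²+71² = 7745 > 7225 = 85² → acute
(26,20,20): 20²+20² = 800 > 676 = 26² → acute
4 of the 6 are acute.

4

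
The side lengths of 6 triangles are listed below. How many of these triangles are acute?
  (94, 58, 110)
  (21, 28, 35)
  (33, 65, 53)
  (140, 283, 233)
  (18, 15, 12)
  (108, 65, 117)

3

(94,58,110): 58²+94² = 12200 > 12100 = 110² → acute
(21,28,35): 21²+28² = 1225 = 35² → right
(33,65,53): 33²+53² = 3898 < 4225 = 65² → obtuse
(140,283,233): 140²+233² = 73889 < 80089 = 283² → obtuse
(18,15,12): 12²+15² = 369 > 324 = 18² → acute
(108,65,117): 65²+108² = 15889 > 13689 = 117² → acute
3 of the 6 are acute.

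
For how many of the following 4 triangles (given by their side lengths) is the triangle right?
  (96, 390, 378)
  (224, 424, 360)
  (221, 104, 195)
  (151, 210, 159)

(96,390,378): 96²+378² = 152100 = 390² → right
(224,424,360): 224²+360² = 179776 = 424² → right
(221,104,195): 104²+195² = 48841 = 221² → right
(151,210,159): 151²+159² = 48082 > 44100 = 210² → acute
3 of the 4 are right.

3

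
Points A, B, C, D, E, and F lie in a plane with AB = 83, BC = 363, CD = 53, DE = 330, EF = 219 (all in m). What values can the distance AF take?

The maximum is all hops collinear in one direction: 83 + 363 + 53 + 330 + 219 = 1048.
The longest hop is 363; the others sum to 685. Since 363 ≤ 685, the path can fold back on itself completely, so the minimum distance is 0.

0 ≤ AF ≤ 1048 m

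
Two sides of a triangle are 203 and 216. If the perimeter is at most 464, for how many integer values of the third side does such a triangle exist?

Triangle inequality: 13 < x < 419. Perimeter ≤ 464 gives x ≤ 464 − 203 − 216 = 45.
So 13 < x ≤ 45; integers 14 through 45: 32 values.

32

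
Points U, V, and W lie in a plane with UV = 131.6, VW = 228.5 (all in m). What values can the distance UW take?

By the triangle inequality, |131.6 − 228.5| ≤ UW ≤ 131.6 + 228.5.

96.9 ≤ UW ≤ 360.1 m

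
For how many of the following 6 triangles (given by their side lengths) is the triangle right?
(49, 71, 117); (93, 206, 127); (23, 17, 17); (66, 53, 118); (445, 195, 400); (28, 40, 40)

1

(49,71,117): 49²+71² = 7442 < 13689 = 117² → obtuse
(93,206,127): 93²+127² = 24778 < 42436 = 206² → obtuse
(23,17,17): 17²+17² = 578 > 529 = 23² → acute
(66,53,118): 53²+66² = 7165 < 13924 = 118² → obtuse
(445,195,400): 195²+400² = 198025 = 445² → right
(28,40,40): 28²+40² = 2384 > 1600 = 40² → acute
1 of the 6 is right.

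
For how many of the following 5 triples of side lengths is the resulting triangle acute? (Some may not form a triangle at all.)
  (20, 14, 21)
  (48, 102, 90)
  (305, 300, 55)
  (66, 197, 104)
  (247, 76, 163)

(20,14,21): 14²+20² = 596 > 441 = 21² → acute
(48,102,90): 48²+90² = 10404 = 102² → right
(305,300,55): 55²+300² = 93025 = 305² → right
(66,197,104): 66+104 ≤ 197, not a triangle
(247,76,163): 76+163 ≤ 247, not a triangle
1 of the 5 is acute.

1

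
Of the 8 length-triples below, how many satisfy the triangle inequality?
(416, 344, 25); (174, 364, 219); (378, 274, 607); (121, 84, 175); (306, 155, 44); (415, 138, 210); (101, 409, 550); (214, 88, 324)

(25,344,416): 25+344 ≤ 416 → not valid
(174,219,364): 174+219 > 364 → valid
(274,378,607): 274+378 > 607 → valid
(84,121,175): 84+121 > 175 → valid
(44,155,306): 44+155 ≤ 306 → not valid
(138,210,415): 138+210 ≤ 415 → not valid
(101,409,550): 101+409 ≤ 550 → not valid
(88,214,324): 88+214 ≤ 324 → not valid
3 of the 8 triples form a triangle.

3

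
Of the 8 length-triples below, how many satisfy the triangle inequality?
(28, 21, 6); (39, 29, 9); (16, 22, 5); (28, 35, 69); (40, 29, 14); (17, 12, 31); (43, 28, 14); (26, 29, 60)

(6,21,28): 6+21 ≤ 28 → not valid
(9,29,39): 9+29 ≤ 39 → not valid
(5,16,22): 5+16 ≤ 22 → not valid
(28,35,69): 28+35 ≤ 69 → not valid
(14,29,40): 14+29 > 40 → valid
(12,17,31): 12+17 ≤ 31 → not valid
(14,28,43): 14+28 ≤ 43 → not valid
(26,29,60): 26+29 ≤ 60 → not valid
1 of the 8 triples forms a triangle.

1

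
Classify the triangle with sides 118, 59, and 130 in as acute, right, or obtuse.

acute

Compare the square of the longest side to the sum of squares of the other two: 59² + 118² = 17405 > 16900 = 130².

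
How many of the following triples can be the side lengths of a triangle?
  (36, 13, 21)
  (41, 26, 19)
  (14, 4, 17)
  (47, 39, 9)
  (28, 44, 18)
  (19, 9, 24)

5

(13,21,36): 13+21 ≤ 36 → not valid
(19,26,41): 19+26 > 41 → valid
(4,14,17): 4+14 > 17 → valid
(9,39,47): 9+39 > 47 → valid
(18,28,44): 18+28 > 44 → valid
(9,19,24): 9+19 > 24 → valid
5 of the 6 triples form a triangle.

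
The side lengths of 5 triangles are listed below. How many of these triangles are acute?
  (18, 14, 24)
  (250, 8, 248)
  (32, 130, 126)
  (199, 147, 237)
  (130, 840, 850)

(18,14,24): 14²+18² = 520 < 576 = 24² → obtuse
(250,8,248): 8²+248² = 61568 < 62500 = 250² → obtuse
(32,130,126): 32²+126² = 16900 = 130² → right
(199,147,237): 147²+199² = 61210 > 56169 = 237² → acute
(130,840,850): 130²+840² = 722500 = 850² → right
1 of the 5 is acute.

1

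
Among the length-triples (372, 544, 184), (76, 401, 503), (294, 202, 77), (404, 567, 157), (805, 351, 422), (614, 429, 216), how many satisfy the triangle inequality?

(184,372,544): 184+372 > 544 → valid
(76,401,503): 76+401 ≤ 503 → not valid
(77,202,294): 77+202 ≤ 294 → not valid
(157,404,567): 157+404 ≤ 567 → not valid
(351,422,805): 351+422 ≤ 805 → not valid
(216,429,614): 216+429 > 614 → valid
2 of the 6 triples form a triangle.

2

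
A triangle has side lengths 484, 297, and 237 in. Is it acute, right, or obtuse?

obtuse

Compare the square of the longest side to the sum of squares of the other two: 237² + 297² = 144378 < 234256 = 484².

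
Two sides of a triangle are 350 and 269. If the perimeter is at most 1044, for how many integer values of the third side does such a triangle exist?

344

Triangle inequality: 81 < x < 619. Perimeter ≤ 1044 gives x ≤ 1044 − 350 − 269 = 425.
So 81 < x ≤ 425; integers 82 through 425: 344 values.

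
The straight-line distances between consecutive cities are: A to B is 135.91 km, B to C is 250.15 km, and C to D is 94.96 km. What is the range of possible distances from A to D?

The maximum is all hops collinear in one direction: 135.91 + 250.15 + 94.96 = 481.02.
The longest hop is 250.15; the others sum to 230.87. Folding the others back against it leaves at least 250.15 − 230.87 = 19.28.

19.28 ≤ AD ≤ 481.02 km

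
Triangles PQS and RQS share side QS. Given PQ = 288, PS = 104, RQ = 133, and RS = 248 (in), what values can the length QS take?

From triangle PQS: |288 − 104| < QS < 288 + 104, i.e. 184 < QS < 392.
From triangle RQS: 115 < QS < 381.
Both must hold, so QS lies in the intersection.

184 < QS < 381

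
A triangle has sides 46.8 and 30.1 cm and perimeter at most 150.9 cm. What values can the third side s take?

16.7 < s ≤ 74.0

Triangle inequality alone gives 16.7 < s < 76.9.
The perimeter condition gives s ≤ 150.9 − 46.8 − 30.1 = 74.0.
Intersecting the two: 16.7 < s ≤ 74.0.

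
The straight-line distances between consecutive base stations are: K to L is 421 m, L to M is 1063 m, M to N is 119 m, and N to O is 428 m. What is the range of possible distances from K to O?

95 ≤ KO ≤ 2031 m

The maximum is all hops collinear in one direction: 421 + 1063 + 119 + 428 = 2031.
The longest hop is 1063; the others sum to 968. Folding the others back against it leaves at least 1063 − 968 = 95.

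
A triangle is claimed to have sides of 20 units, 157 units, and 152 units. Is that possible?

Yes

The longest side is 157, and the other two sum to 172.
Since 172 > 157, the triangle inequality holds.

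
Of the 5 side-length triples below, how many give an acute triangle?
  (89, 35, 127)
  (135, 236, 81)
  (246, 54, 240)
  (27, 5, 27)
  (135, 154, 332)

1

(89,35,127): 35+89 ≤ 127, not a triangle
(135,236,81): 81+135 ≤ 236, not a triangle
(246,54,240): 54²+240² = 60516 = 246² → right
(27,5,27): 5²+27² = 754 > 729 = 27² → acute
(135,154,332): 135+154 ≤ 332, not a triangle
1 of the 5 is acute.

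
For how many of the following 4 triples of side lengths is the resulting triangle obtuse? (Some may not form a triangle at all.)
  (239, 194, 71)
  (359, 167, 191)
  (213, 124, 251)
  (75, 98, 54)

3

(239,194,71): 71²+194² = 42677 < 57121 = 239² → obtuse
(359,167,191): 167+191 ≤ 359, not a triangle
(213,124,251): 124²+213² = 60745 < 63001 = 251² → obtuse
(75,98,54): 54²+75² = 8541 < 9604 = 98² → obtuse
3 of the 4 are obtuse.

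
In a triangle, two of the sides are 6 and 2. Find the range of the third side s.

By the triangle inequality, s must be less than 6 + 2 = 8 and greater than |6 − 2| = 4.

4 < s < 8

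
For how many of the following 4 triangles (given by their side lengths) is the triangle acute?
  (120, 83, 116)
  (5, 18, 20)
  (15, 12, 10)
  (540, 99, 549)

2

(120,83,116): 83²+116² = 20345 > 14400 = 120² → acute
(5,18,20): 5²+18² = 349 < 400 = 20² → obtuse
(15,12,10): 10²+12² = 244 > 225 = 15² → acute
(540,99,549): 99²+540² = 301401 = 549² → right
2 of the 4 are acute.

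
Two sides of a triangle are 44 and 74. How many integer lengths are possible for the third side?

The third side lies in the open interval (30, 118).
Integers from 31 to 117 inclusive: 117 − 31 + 1 = 87.

87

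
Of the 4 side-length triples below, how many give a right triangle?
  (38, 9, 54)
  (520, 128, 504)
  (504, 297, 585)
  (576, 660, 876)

3

(38,9,54): 9+38 ≤ 54, not a triangle
(520,128,504): 128²+504² = 270400 = 520² → right
(504,297,585): 297²+504² = 342225 = 585² → right
(576,660,876): 576²+660² = 767376 = 876² → right
3 of the 4 are right.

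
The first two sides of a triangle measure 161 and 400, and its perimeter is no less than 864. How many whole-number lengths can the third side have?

Triangle inequality: 239 < x < 561. Perimeter ≥ 864 gives x ≥ 864 − 161 − 400 = 303.
So 303 ≤ x < 561; integers 303 through 560: 258 values.

258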